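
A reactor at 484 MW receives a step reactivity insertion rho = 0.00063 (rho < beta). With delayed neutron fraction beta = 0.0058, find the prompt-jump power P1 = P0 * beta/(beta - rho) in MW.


P1/P0 = beta / (beta - rho)
P1/P0 = 0.0058 / (0.0058 - 0.00063) = 1.121857
P1 = 484 * 1.121857 = 542.98 MW

542.98


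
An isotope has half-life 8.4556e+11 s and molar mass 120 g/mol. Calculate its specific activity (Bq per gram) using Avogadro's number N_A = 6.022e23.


lambda = ln(2) / t_half = ln(2) / 8.4556e+11 = 8.197493e-13 /s
SA = lambda * N_A / M
SA = 8.197493e-13 * 6.022e23 / 120
SA = 4.1138e+09 Bq/g

4.1138e+09


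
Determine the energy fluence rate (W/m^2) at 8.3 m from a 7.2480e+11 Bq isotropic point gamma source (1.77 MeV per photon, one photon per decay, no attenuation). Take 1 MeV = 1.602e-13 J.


psi = A * E * 1.602e-13 / (4*pi*r^2)
psi = 7.2480e+11 * 1.77 * 1.602e-13 / (4*pi*8.3^2)
psi = 2.3740e-04 W/m^2

2.3740e-04


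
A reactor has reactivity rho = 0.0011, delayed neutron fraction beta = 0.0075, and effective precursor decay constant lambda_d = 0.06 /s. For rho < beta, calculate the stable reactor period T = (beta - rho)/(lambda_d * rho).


T = (beta - rho) / (lambda_d * rho)
T = (0.0075 - 0.0011) / (0.06 * 0.0011)
T = 96.970 s

96.970


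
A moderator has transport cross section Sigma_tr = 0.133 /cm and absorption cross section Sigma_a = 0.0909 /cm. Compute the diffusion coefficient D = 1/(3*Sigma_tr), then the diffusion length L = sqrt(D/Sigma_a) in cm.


D = 1 / (3 * Sigma_tr) = 1 / (3 * 0.133) = 2.506266 cm
L = sqrt(D / Sigma_a)
L = sqrt(2.506266 / 0.0909)
L = 5.2509 cm

5.2509


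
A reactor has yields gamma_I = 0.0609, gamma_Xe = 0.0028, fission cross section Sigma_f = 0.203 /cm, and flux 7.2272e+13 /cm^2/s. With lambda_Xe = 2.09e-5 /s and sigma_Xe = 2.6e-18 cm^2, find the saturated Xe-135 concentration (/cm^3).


Xe_eq = (gamma_I + gamma_Xe) * Sigma_f * phi / (lambda_Xe + sigma_Xe * phi)
Numerator = (0.0609 + 0.0028) * 0.203 * 7.2272e+13 = 9.345565e+11
Denominator = 2.09e-5 + 2.6e-18 * 7.2272e+13 = 2.088072e-04
Xe_eq = 9.345565e+11 / 2.088072e-04 = 4.4757e+15 /cm^3

4.4757e+15


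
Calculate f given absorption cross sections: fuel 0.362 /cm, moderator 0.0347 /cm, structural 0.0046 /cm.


f = Sigma_a_fuel / (Sigma_a_fuel + Sigma_a_mod + Sigma_a_other)
f = 0.362 / (0.362 + 0.0347 + 0.0046)
f = 0.90207

0.90207


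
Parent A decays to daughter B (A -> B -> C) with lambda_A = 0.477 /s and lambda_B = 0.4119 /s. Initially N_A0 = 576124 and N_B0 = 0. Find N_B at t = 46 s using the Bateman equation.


N_B(t) = lambda_A * N_A0 / (lambda_B - lambda_A) * [exp(-lambda_A*t) - exp(-lambda_B*t)]
exp(-0.477*46) = 2.956041e-10; exp(-0.4119*46) = 5.905392e-09
N_B = 0.477 * 576124 / (0.4119 - 0.477) * (2.956041e-10 - 5.905392e-09)
N_B = 0.023681

0.023681


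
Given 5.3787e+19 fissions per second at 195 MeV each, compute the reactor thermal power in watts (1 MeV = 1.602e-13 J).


P = fission_rate * E_MeV * 1.602e-13
P = 5.3787e+19 * 195 * 1.602e-13
P = 1.6803e+09 W

1.6803e+09


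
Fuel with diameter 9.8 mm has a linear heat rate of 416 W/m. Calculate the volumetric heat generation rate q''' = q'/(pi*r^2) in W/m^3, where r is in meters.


r = D / 2 / 1000 = 9.8 / 2 / 1000 = 0.0049 m
q''' = q' / (pi * r^2)
q''' = 416 / (pi * 0.0049^2)
q''' = 5.5151e+06 W/m^3

5.5151e+06


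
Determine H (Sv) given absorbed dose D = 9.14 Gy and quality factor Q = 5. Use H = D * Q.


H = D * Q
H = 9.14 * 5
H = 45.700 Sv

45.700


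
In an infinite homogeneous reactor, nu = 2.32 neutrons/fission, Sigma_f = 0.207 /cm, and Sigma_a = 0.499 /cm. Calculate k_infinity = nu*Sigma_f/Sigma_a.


k_inf = nu * Sigma_f / Sigma_a
k_inf = 2.32 * 0.207 / 0.499
k_inf = 0.96240

0.96240


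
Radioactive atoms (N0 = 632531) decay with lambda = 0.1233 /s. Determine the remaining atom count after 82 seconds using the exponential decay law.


N = N0 * exp(-lambda * t)
N = 632531 * exp(-0.1233 * 82)
N = 25.710

25.710


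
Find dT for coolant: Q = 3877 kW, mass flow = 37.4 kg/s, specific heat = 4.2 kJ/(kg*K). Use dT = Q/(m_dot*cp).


dT = Q / (m_dot * cp)
dT = 3877 / (37.4 * 4.2)
dT = 24.682 C

24.682


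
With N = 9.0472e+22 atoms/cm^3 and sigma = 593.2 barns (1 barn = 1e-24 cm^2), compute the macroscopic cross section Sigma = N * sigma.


Sigma = N * sigma_barns * 1e-24
Sigma = 9.0472e+22 * 593.2 * 1e-24
Sigma = 53.668 /cm

53.668


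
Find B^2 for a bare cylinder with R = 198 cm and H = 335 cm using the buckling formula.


B^2 = (2.405/R)^2 + (pi/H)^2
B^2 = (2.405/198)^2 + (pi/335)^2
B^2 = 2.3548e-04 /cm^2

2.3548e-04


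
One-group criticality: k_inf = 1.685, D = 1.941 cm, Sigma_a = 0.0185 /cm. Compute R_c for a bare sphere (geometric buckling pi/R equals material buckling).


L^2 = D / Sigma_a = 1.941 / 0.0185 = 104.9189 cm^2
B_m^2 = (k_inf - 1) / L^2 = (1.685 - 1) / 104.9189 = 0.006528852 /cm^2
For a bare sphere: B_g = pi/R, so R_c = pi / sqrt(B_m^2)
R_c = pi / sqrt(0.006528852) = 38.880 cm

38.880


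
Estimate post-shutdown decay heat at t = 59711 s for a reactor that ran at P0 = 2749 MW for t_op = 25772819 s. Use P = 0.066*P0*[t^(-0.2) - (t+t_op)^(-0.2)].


P/P0 = 0.066 * [t^(-0.2) - (t + t_op)^(-0.2)]
P/P0 = 0.066 * [59711^(-0.2) - (59711 + 25772819)^(-0.2)]
P/P0 = 0.066 * [0.1108636 - 0.03292810] = 0.005143743
P = 2749 * 0.005143743 = 14.140 MW

14.140


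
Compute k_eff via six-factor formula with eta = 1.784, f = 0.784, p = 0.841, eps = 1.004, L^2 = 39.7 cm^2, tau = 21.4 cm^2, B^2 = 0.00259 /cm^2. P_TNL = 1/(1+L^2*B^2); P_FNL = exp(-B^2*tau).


k_inf = eta*f*p*eps = 1.784*0.784*0.841*1.004 = 1.180975
P_TNL = 1/(1 + L^2*B^2) = 1/(1 + 39.7*0.00259) = 0.9067638
P_FNL = exp(-B^2*tau) = exp(-0.00259*21.4) = 0.9460820
k_eff = k_inf * P_TNL * P_FNL = 1.180975 * 0.9067638 * 0.9460820
k_eff = 1.0131

1.0131


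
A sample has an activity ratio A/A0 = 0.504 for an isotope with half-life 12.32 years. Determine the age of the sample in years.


lambda = ln(2) / t_half = ln(2) / 12.32 = 0.05626195 /yr
t = -ln(A/A0) / lambda
t = -ln(0.504) / 0.05626195
t = 12.178 yr

12.178


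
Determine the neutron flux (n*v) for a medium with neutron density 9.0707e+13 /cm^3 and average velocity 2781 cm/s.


phi = n * v
phi = 9.0707e+13 * 2781
phi = 2.5226e+17 /cm^2/s

2.5226e+17


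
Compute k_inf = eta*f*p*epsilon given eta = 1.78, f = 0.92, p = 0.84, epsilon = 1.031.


k_inf = eta * f * p * epsilon
k_inf = 1.78 * 0.92 * 0.84 * 1.031
k_inf = 1.4182

1.4182


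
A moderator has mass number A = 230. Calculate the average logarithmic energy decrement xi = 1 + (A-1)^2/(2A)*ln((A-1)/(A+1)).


xi = 1 + (A-1)^2/(2A) * ln((A-1)/(A+1))
xi = 1 + (230-1)^2/(2*230) * ln((230-1)/(230 +1))
xi = 0.0086705

0.0086705


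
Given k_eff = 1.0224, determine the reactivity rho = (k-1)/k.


rho = (k_eff - 1) / k_eff
rho = (1.0224 - 1) / 1.0224
rho = 0.021909

0.021909


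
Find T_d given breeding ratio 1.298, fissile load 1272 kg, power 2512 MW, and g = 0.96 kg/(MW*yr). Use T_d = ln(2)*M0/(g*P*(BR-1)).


Breeding gain G = BR - 1 = 1.298 - 1 = 0.298
Fissile production rate = g * P * G = 0.96 * 2512 * 0.298 = 718.63296 kg/yr
T_d = ln(2) * M0 / (g * P * G)
T_d = ln(2) * 1272 / 718.63296 = 1.2269 yr

1.2269


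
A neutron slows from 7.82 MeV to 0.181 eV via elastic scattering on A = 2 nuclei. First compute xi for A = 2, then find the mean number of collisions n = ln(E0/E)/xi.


xi = 1 + (A-1)^2/(2A)*ln((A-1)/(A+1)) = 0.7253469 (for A = 2)
n = ln(E0/E) / xi
n = ln(7.82e6 / 0.181) / 0.7253469
n = ln(4.320442e+07) / 0.7253469 = 24.239

24.239


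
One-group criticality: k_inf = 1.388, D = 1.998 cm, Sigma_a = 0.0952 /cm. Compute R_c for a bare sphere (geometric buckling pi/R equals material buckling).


L^2 = D / Sigma_a = 1.998 / 0.0952 = 20.98739 cm^2
B_m^2 = (k_inf - 1) / L^2 = (1.388 - 1) / 20.98739 = 0.01848729 /cm^2
For a bare sphere: B_g = pi/R, so R_c = pi / sqrt(B_m^2)
R_c = pi / sqrt(0.01848729) = 23.105 cm

23.105


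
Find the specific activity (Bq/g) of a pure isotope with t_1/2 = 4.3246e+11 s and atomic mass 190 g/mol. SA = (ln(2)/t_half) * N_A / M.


lambda = ln(2) / t_half = ln(2) / 4.3246e+11 = 1.602801e-12 /s
SA = lambda * N_A / M
SA = 1.602801e-12 * 6.022e23 / 190
SA = 5.0800e+09 Bq/g

5.0800e+09


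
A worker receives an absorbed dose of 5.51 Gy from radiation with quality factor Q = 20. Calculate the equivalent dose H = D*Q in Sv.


H = D * Q
H = 5.51 * 20
H = 110.20 Sv

110.20


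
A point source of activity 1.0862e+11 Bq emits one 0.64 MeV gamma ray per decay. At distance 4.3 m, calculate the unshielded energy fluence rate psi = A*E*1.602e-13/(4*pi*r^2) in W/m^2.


psi = A * E * 1.602e-13 / (4*pi*r^2)
psi = 1.0862e+11 * 0.64 * 1.602e-13 / (4*pi*4.3^2)
psi = 4.7930e-05 W/m^2

4.7930e-05


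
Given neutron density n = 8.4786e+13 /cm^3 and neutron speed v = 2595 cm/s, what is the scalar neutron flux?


phi = n * v
phi = 8.4786e+13 * 2595
phi = 2.2002e+17 /cm^2/s

2.2002e+17


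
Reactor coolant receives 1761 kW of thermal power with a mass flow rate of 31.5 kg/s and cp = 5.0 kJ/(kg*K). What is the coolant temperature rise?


dT = Q / (m_dot * cp)
dT = 1761 / (31.5 * 5.0)
dT = 11.181 C

11.181


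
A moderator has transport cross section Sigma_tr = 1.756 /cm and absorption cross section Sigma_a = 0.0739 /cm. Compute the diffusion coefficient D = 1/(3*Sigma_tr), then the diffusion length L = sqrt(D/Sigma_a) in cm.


D = 1 / (3 * Sigma_tr) = 1 / (3 * 1.756) = 0.1898254 cm
L = sqrt(D / Sigma_a)
L = sqrt(0.1898254 / 0.0739)
L = 1.6027 cm

1.6027


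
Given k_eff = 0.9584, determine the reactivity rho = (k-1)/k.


rho = (k_eff - 1) / k_eff
rho = (0.9584 - 1) / 0.9584
rho = -0.043406

-0.043406


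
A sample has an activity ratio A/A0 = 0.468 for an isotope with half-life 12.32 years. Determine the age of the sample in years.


lambda = ln(2) / t_half = ln(2) / 12.32 = 0.05626195 /yr
t = -ln(A/A0) / lambda
t = -ln(0.468) / 0.05626195
t = 13.496 yr

13.496


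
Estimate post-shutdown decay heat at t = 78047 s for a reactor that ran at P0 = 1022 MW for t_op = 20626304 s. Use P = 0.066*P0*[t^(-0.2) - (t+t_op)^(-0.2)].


P/P0 = 0.066 * [t^(-0.2) - (t + t_op)^(-0.2)]
P/P0 = 0.066 * [78047^(-0.2) - (78047 + 20626304)^(-0.2)]
P/P0 = 0.066 * [0.1050821 - 0.03441816] = 0.004663820
P = 1022 * 0.004663820 = 4.7664 MW

4.7664


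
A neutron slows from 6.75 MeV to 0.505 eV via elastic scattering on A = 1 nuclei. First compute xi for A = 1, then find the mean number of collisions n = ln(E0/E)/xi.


xi = 1 + (A-1)^2/(2A)*ln((A-1)/(A+1)) = 1 (for A = 1)
n = ln(E0/E) / xi
n = ln(6.75e6 / 0.505) / 1
n = ln(1.336634e+07) / 1 = 16.408

16.408


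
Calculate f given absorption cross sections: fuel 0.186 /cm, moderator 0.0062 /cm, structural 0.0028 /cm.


f = Sigma_a_fuel / (Sigma_a_fuel + Sigma_a_mod + Sigma_a_other)
f = 0.186 / (0.186 + 0.0062 + 0.0028)
f = 0.95385

0.95385


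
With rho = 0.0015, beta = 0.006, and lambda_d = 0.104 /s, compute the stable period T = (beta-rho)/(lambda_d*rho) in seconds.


T = (beta - rho) / (lambda_d * rho)
T = (0.006 - 0.0015) / (0.104 * 0.0015)
T = 28.846 s

28.846


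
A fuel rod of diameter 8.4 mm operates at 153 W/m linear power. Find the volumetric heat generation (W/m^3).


r = D / 2 / 1000 = 8.4 / 2 / 1000 = 0.0042 m
q''' = q' / (pi * r^2)
q''' = 153 / (pi * 0.0042^2)
q''' = 2.7609e+06 W/m^3

2.7609e+06


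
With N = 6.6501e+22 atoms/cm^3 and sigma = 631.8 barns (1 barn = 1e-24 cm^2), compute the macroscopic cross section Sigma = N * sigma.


Sigma = N * sigma_barns * 1e-24
Sigma = 6.6501e+22 * 631.8 * 1e-24
Sigma = 42.015 /cm

42.015


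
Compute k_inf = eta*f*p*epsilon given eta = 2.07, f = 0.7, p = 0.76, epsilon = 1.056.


k_inf = eta * f * p * epsilon
k_inf = 2.07 * 0.7 * 0.76 * 1.056
k_inf = 1.1629

1.1629


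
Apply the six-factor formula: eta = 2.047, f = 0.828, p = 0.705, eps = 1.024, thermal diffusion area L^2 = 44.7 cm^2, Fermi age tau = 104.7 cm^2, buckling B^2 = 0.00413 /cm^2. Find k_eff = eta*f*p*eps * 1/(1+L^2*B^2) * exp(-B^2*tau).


k_inf = eta*f*p*eps = 2.047*0.828*0.705*1.024 = 1.223594
P_TNL = 1/(1 + L^2*B^2) = 1/(1 + 44.7*0.00413) = 0.8441590
P_FNL = exp(-B^2*tau) = exp(-0.00413*104.7) = 0.6489426
k_eff = k_inf * P_TNL * P_FNL = 1.223594 * 0.8441590 * 0.6489426
k_eff = 0.67030

0.67030


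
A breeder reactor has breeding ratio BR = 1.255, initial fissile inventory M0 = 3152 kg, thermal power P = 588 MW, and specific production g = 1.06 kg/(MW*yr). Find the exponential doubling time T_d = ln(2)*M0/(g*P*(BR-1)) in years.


Breeding gain G = BR - 1 = 1.255 - 1 = 0.255
Fissile production rate = g * P * G = 1.06 * 588 * 0.255 = 158.9364 kg/yr
T_d = ln(2) * M0 / (g * P * G)
T_d = ln(2) * 3152 / 158.9364 = 13.746 yr

13.746


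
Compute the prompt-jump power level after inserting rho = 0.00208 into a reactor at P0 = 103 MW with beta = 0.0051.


P1/P0 = beta / (beta - rho)
P1/P0 = 0.0051 / (0.0051 - 0.00208) = 1.688742
P1 = 103 * 1.688742 = 173.94 MW

173.94


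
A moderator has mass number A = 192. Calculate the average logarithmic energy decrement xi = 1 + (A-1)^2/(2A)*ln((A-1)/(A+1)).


xi = 1 + (A-1)^2/(2A) * ln((A-1)/(A+1))
xi = 1 + (192-1)^2/(2*192) * ln((192-1)/(192 +1))
xi = 0.010381

0.010381


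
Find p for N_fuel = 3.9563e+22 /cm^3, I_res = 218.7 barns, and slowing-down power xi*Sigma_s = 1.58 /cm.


p = exp(-N * I * 1e-24 / (xi*Sigma_s))
p = exp(-3.9563e+22 * 218.7 * 1e-24 / 1.58)
p = 0.0041851

0.0041851


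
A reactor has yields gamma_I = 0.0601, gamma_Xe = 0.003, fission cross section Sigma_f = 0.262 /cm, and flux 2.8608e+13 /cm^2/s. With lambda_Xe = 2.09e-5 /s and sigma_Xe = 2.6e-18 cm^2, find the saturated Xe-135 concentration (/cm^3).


Xe_eq = (gamma_I + gamma_Xe) * Sigma_f * phi / (lambda_Xe + sigma_Xe * phi)
Numerator = (0.0601 + 0.003) * 0.262 * 2.8608e+13 = 4.729532e+11
Denominator = 2.09e-5 + 2.6e-18 * 2.8608e+13 = 9.528080e-05
Xe_eq = 4.729532e+11 / 9.528080e-05 = 4.9638e+15 /cm^3

4.9638e+15


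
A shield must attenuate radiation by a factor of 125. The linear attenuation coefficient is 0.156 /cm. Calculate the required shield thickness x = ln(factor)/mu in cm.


x = ln(factor) / mu
x = ln(125) / 0.156
x = 30.951 cm

30.951


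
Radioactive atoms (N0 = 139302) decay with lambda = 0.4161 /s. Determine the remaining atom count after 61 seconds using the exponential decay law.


N = N0 * exp(-lambda * t)
N = 139302 * exp(-0.4161 * 61)
N = 1.3202e-06

1.3202e-06


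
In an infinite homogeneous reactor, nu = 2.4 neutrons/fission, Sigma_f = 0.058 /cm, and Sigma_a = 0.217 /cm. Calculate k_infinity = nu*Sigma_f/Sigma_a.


k_inf = nu * Sigma_f / Sigma_a
k_inf = 2.4 * 0.058 / 0.217
k_inf = 0.64147

0.64147


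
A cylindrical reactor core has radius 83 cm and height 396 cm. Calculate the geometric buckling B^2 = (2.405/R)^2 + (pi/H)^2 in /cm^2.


B^2 = (2.405/R)^2 + (pi/H)^2
B^2 = (2.405/83)^2 + (pi/396)^2
B^2 = 9.0254e-04 /cm^2

9.0254e-04


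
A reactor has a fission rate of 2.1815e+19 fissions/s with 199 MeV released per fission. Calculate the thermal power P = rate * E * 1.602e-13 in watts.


P = fission_rate * E_MeV * 1.602e-13
P = 2.1815e+19 * 199 * 1.602e-13
P = 6.9546e+08 W

6.9546e+08


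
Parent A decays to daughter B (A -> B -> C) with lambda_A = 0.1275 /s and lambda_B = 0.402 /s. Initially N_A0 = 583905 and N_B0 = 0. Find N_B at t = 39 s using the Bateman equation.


N_B(t) = lambda_A * N_A0 / (lambda_B - lambda_A) * [exp(-lambda_A*t) - exp(-lambda_B*t)]
exp(-0.1275*39) = 0.006925812; exp(-0.402*39) = 1.552856e-07
N_B = 0.1275 * 583905 / (0.402 - 0.1275) * (0.006925812 - 1.552856e-07)
N_B = 1878.3

1878.3


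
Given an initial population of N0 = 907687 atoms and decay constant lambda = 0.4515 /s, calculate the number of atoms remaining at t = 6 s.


N = N0 * exp(-lambda * t)
N = 907687 * exp(-0.4515 * 6)
N = 60455

60455


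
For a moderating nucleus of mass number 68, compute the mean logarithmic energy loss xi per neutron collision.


xi = 1 + (A-1)^2/(2A) * ln((A-1)/(A+1))
xi = 1 + (68-1)^2/(2*68) * ln((68-1)/(68 +1))
xi = 0.029126

0.029126


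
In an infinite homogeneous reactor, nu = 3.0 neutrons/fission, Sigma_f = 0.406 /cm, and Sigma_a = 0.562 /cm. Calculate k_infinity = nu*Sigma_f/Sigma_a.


k_inf = nu * Sigma_f / Sigma_a
k_inf = 3.0 * 0.406 / 0.562
k_inf = 2.1673

2.1673


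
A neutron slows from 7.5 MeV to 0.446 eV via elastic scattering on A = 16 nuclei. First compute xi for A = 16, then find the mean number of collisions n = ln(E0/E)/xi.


xi = 1 + (A-1)^2/(2A)*ln((A-1)/(A+1)) = 0.1199467 (for A = 16)
n = ln(E0/E) / xi
n = ln(7.5e6 / 0.446) / 0.1199467
n = ln(1.681614e+07) / 0.1199467 = 138.71

138.71


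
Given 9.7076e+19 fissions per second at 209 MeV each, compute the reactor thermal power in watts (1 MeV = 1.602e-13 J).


P = fission_rate * E_MeV * 1.602e-13
P = 9.7076e+19 * 209 * 1.602e-13
P = 3.2503e+09 W

3.2503e+09


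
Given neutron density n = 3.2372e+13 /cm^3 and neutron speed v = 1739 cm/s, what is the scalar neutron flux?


phi = n * v
phi = 3.2372e+13 * 1739
phi = 5.6295e+16 /cm^2/s

5.6295e+16


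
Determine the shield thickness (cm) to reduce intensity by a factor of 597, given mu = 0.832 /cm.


x = ln(factor) / mu
x = ln(597) / 0.832
x = 7.6826 cm

7.6826


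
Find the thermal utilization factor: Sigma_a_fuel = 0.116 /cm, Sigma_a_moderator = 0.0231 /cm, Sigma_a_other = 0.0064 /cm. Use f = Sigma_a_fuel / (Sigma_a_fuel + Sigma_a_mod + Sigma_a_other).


f = Sigma_a_fuel / (Sigma_a_fuel + Sigma_a_mod + Sigma_a_other)
f = 0.116 / (0.116 + 0.0231 + 0.0064)
f = 0.79725

0.79725


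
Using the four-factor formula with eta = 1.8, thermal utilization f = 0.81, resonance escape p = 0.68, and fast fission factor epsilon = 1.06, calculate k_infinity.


k_inf = eta * f * p * epsilon
k_inf = 1.8 * 0.81 * 0.68 * 1.06
k_inf = 1.0509

1.0509


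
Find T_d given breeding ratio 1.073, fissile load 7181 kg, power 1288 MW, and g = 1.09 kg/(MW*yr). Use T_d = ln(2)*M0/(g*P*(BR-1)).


Breeding gain G = BR - 1 = 1.073 - 1 = 0.073
Fissile production rate = g * P * G = 1.09 * 1288 * 0.073 = 102.48616 kg/yr
T_d = ln(2) * M0 / (g * P * G)
T_d = ln(2) * 7181 / 102.48616 = 48.567 yr

48.567


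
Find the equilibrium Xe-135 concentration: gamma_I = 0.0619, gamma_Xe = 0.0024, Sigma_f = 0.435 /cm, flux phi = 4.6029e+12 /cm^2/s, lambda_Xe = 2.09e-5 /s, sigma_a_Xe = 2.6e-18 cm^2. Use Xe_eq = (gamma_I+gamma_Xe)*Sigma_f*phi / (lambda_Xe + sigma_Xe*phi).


Xe_eq = (gamma_I + gamma_Xe) * Sigma_f * phi / (lambda_Xe + sigma_Xe * phi)
Numerator = (0.0619 + 0.0024) * 0.435 * 4.6029e+12 = 1.287454e+11
Denominator = 2.09e-5 + 2.6e-18 * 4.6029e+12 = 3.286754e-05
Xe_eq = 1.287454e+11 / 3.286754e-05 = 3.9171e+15 /cm^3

3.9171e+15


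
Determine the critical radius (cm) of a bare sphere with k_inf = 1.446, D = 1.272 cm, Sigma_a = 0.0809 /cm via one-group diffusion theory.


L^2 = D / Sigma_a = 1.272 / 0.0809 = 15.72311 cm^2
B_m^2 = (k_inf - 1) / L^2 = (1.446 - 1) / 15.72311 = 0.02836589 /cm^2
For a bare sphere: B_g = pi/R, so R_c = pi / sqrt(B_m^2)
R_c = pi / sqrt(0.02836589) = 18.653 cm

18.653


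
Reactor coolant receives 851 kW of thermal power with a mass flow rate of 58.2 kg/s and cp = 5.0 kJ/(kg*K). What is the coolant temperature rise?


dT = Q / (m_dot * cp)
dT = 851 / (58.2 * 5.0)
dT = 2.9244 C

2.9244


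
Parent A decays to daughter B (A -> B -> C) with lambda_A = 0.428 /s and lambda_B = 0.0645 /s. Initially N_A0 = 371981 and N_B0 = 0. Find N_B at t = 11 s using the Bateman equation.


N_B(t) = lambda_A * N_A0 / (lambda_B - lambda_A) * [exp(-lambda_A*t) - exp(-lambda_B*t)]
exp(-0.428*11) = 0.009022805; exp(-0.0645*11) = 0.4918901
N_B = 0.428 * 371981 / (0.0645 - 0.428) * (0.009022805 - 0.4918901)
N_B = 211489

211489


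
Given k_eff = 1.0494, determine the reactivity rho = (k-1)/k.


rho = (k_eff - 1) / k_eff
rho = (1.0494 - 1) / 1.0494
rho = 0.047075

0.047075


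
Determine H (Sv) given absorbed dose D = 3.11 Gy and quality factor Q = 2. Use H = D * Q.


H = D * Q
H = 3.11 * 2
H = 6.2200 Sv

6.2200


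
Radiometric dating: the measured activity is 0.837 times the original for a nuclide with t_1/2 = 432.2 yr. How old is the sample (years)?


lambda = ln(2) / t_half = ln(2) / 432.2 = 0.001603765 /yr
t = -ln(A/A0) / lambda
t = -ln(0.837) / 0.001603765
t = 110.95 yr

110.95


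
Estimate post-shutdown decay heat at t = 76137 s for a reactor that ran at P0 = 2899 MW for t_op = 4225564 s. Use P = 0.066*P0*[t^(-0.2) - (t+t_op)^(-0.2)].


P/P0 = 0.066 * [t^(-0.2) - (t + t_op)^(-0.2)]
P/P0 = 0.066 * [76137^(-0.2) - (76137 + 4225564)^(-0.2)]
P/P0 = 0.066 * [0.1056041 - 0.04712723] = 0.003859473
P = 2899 * 0.003859473 = 11.189 MW

11.189


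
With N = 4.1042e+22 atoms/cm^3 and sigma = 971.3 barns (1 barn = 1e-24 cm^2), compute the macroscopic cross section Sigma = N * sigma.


Sigma = N * sigma_barns * 1e-24
Sigma = 4.1042e+22 * 971.3 * 1e-24
Sigma = 39.864 /cm

39.864


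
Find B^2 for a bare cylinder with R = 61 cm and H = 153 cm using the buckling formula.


B^2 = (2.405/R)^2 + (pi/H)^2
B^2 = (2.405/61)^2 + (pi/153)^2
B^2 = 0.0019760 /cm^2

0.0019760


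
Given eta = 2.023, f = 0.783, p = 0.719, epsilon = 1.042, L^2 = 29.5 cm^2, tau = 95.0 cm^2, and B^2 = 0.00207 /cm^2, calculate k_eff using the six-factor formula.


k_inf = eta*f*p*eps = 2.023*0.783*0.719*1.042 = 1.186736
P_TNL = 1/(1 + L^2*B^2) = 1/(1 + 29.5*0.00207) = 0.9424493
P_FNL = exp(-B^2*tau) = exp(-0.00207*95.0) = 0.8214781
k_eff = k_inf * P_TNL * P_FNL = 1.186736 * 0.9424493 * 0.8214781
k_eff = 0.91877

0.91877


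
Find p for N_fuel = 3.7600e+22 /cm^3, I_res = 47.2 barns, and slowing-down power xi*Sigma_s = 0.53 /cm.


p = exp(-N * I * 1e-24 / (xi*Sigma_s))
p = exp(-3.7600e+22 * 47.2 * 1e-24 / 0.53)
p = 0.035136

0.035136


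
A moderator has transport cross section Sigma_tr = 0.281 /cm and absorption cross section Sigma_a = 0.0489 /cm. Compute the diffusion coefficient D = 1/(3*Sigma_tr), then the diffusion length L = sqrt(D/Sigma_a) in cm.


D = 1 / (3 * Sigma_tr) = 1 / (3 * 0.281) = 1.186240 cm
L = sqrt(D / Sigma_a)
L = sqrt(1.186240 / 0.0489)
L = 4.9253 cm

4.9253


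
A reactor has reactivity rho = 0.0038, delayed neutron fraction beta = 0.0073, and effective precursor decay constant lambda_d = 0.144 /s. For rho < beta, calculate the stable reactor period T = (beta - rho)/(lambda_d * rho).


T = (beta - rho) / (lambda_d * rho)
T = (0.0073 - 0.0038) / (0.144 * 0.0038)
T = 6.3962 s

6.3962


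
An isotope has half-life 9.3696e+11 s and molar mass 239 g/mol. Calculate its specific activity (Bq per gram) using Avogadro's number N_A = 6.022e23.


lambda = ln(2) / t_half = ln(2) / 9.3696e+11 = 7.397831e-13 /s
SA = lambda * N_A / M
SA = 7.397831e-13 * 6.022e23 / 239
SA = 1.8640e+09 Bq/g

1.8640e+09


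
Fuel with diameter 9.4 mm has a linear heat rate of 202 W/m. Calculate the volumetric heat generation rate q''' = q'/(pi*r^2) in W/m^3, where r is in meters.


r = D / 2 / 1000 = 9.4 / 2 / 1000 = 0.0047 m
q''' = q' / (pi * r^2)
q''' = 202 / (pi * 0.0047^2)
q''' = 2.9108e+06 W/m^3

2.9108e+06


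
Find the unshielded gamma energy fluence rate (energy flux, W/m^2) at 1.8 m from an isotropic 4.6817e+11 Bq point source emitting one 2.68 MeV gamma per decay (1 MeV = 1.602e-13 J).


psi = A * E * 1.602e-13 / (4*pi*r^2)
psi = 4.6817e+11 * 2.68 * 1.602e-13 / (4*pi*1.8^2)
psi = 0.0049368 W/m^2

0.0049368


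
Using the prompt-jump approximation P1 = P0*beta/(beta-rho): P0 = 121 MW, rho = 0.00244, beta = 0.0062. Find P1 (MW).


P1/P0 = beta / (beta - rho)
P1/P0 = 0.0062 / (0.0062 - 0.00244) = 1.648936
P1 = 121 * 1.648936 = 199.52 MW

199.52


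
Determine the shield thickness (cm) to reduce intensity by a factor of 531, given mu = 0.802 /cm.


x = ln(factor) / mu
x = ln(531) / 0.802
x = 7.8239 cm

7.8239


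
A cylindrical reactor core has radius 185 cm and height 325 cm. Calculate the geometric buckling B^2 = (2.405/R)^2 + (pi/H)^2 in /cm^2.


B^2 = (2.405/R)^2 + (pi/H)^2
B^2 = (2.405/185)^2 + (pi/325)^2
B^2 = 2.6244e-04 /cm^2

2.6244e-04


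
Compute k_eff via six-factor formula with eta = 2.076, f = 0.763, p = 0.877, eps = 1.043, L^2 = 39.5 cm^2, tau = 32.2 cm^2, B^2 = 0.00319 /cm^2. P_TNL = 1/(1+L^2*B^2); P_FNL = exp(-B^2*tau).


k_inf = eta*f*p*eps = 2.076*0.763*0.877*1.043 = 1.448891
P_TNL = 1/(1 + L^2*B^2) = 1/(1 + 39.5*0.00319) = 0.8880955
P_FNL = exp(-B^2*tau) = exp(-0.00319*32.2) = 0.9023814
k_eff = k_inf * P_TNL * P_FNL = 1.448891 * 0.8880955 * 0.9023814
k_eff = 1.1611

1.1611


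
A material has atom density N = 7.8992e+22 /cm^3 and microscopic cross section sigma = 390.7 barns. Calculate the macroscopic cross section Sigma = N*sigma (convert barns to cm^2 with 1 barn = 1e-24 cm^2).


Sigma = N * sigma_barns * 1e-24
Sigma = 7.8992e+22 * 390.7 * 1e-24
Sigma = 30.862 /cm

30.862


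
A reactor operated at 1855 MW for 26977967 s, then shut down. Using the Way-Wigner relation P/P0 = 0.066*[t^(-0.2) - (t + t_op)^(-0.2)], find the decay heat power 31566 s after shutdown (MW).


P/P0 = 0.066 * [t^(-0.2) - (t + t_op)^(-0.2)]
P/P0 = 0.066 * [31566^(-0.2) - (31566 + 26977967)^(-0.2)]
P/P0 = 0.066 * [0.1259378 - 0.03263597] = 0.006157921
P = 1855 * 0.006157921 = 11.423 MW

11.423


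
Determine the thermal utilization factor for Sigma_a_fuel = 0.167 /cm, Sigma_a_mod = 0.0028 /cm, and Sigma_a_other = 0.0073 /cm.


f = Sigma_a_fuel / (Sigma_a_fuel + Sigma_a_mod + Sigma_a_other)
f = 0.167 / (0.167 + 0.0028 + 0.0073)
f = 0.94297

0.94297


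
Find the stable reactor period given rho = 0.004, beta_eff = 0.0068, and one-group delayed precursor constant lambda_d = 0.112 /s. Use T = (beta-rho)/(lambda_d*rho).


T = (beta - rho) / (lambda_d * rho)
T = (0.0068 - 0.004) / (0.112 * 0.004)
T = 6.2500 s

6.2500


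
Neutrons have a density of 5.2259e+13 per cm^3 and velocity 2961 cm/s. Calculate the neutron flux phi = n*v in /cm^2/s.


phi = n * v
phi = 5.2259e+13 * 2961
phi = 1.5474e+17 /cm^2/s

1.5474e+17


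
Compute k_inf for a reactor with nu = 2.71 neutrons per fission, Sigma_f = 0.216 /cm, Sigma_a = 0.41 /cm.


k_inf = nu * Sigma_f / Sigma_a
k_inf = 2.71 * 0.216 / 0.41
k_inf = 1.4277

1.4277


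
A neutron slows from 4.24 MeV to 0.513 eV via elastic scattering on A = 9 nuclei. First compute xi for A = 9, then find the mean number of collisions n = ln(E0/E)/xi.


xi = 1 + (A-1)^2/(2A)*ln((A-1)/(A+1)) = 0.2066007 (for A = 9)
n = ln(E0/E) / xi
n = ln(4.24e6 / 0.513) / 0.2066007
n = ln(8.265107e+06) / 0.2066007 = 77.093

77.093


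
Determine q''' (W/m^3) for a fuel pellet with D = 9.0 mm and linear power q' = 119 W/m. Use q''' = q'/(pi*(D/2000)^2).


r = D / 2 / 1000 = 9.0 / 2 / 1000 = 0.0045 m
q''' = q' / (pi * r^2)
q''' = 119 / (pi * 0.0045^2)
q''' = 1.8706e+06 W/m^3

1.8706e+06


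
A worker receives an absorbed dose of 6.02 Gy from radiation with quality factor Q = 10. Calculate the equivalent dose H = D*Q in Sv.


H = D * Q
H = 6.02 * 10
H = 60.200 Sv

60.200


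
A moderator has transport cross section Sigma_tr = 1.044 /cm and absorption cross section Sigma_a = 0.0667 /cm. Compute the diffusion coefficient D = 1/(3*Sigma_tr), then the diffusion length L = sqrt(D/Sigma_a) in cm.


D = 1 / (3 * Sigma_tr) = 1 / (3 * 1.044) = 0.3192848 cm
L = sqrt(D / Sigma_a)
L = sqrt(0.3192848 / 0.0667)
L = 2.1879 cm

2.1879


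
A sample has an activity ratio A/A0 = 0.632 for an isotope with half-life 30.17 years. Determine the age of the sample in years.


lambda = ln(2) / t_half = ln(2) / 30.17 = 0.02297472 /yr
t = -ln(A/A0) / lambda
t = -ln(0.632) / 0.02297472
t = 19.973 yr

19.973


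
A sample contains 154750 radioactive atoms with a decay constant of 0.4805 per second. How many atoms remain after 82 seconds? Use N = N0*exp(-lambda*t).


N = N0 * exp(-lambda * t)
N = 154750 * exp(-0.4805 * 82)
N = 1.1967e-12

1.1967e-12


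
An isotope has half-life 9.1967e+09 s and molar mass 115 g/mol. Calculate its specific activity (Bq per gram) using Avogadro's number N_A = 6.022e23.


lambda = ln(2) / t_half = ln(2) / 9.1967e+09 = 7.536912e-11 /s
SA = lambda * N_A / M
SA = 7.536912e-11 * 6.022e23 / 115
SA = 3.9467e+11 Bq/g

3.9467e+11


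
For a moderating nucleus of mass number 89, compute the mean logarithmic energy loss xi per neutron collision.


xi = 1 + (A-1)^2/(2A) * ln((A-1)/(A+1))
xi = 1 + (89-1)^2/(2*89) * ln((89-1)/(89 +1))
xi = 0.022305

0.022305


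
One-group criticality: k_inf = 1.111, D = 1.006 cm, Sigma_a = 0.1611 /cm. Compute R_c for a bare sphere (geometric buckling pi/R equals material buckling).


L^2 = D / Sigma_a = 1.006 / 0.1611 = 6.244569 cm^2
B_m^2 = (k_inf - 1) / L^2 = (1.111 - 1) / 6.244569 = 0.01777545 /cm^2
For a bare sphere: B_g = pi/R, so R_c = pi / sqrt(B_m^2)
R_c = pi / sqrt(0.01777545) = 23.563 cm

23.563


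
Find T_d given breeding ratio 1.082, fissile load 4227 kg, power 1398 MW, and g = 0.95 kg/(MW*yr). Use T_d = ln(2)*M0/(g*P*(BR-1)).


Breeding gain G = BR - 1 = 1.082 - 1 = 0.082
Fissile production rate = g * P * G = 0.95 * 1398 * 0.082 = 108.9042 kg/yr
T_d = ln(2) * M0 / (g * P * G)
T_d = ln(2) * 4227 / 108.9042 = 26.904 yr

26.904


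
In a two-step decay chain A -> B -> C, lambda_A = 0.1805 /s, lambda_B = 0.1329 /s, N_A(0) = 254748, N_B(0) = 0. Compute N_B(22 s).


N_B(t) = lambda_A * N_A0 / (lambda_B - lambda_A) * [exp(-lambda_A*t) - exp(-lambda_B*t)]
exp(-0.1805*22) = 0.01885457; exp(-0.1329*22) = 0.05372913
N_B = 0.1805 * 254748 / (0.1329 - 0.1805) * (0.01885457 - 0.05372913)
N_B = 33689

33689


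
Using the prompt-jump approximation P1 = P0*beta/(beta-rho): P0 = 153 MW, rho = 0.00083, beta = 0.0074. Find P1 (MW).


P1/P0 = beta / (beta - rho)
P1/P0 = 0.0074 / (0.0074 - 0.00083) = 1.126332
P1 = 153 * 1.126332 = 172.33 MW

172.33


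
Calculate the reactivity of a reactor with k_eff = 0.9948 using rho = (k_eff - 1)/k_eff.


rho = (k_eff - 1) / k_eff
rho = (0.9948 - 1) / 0.9948
rho = -0.0052272

-0.0052272


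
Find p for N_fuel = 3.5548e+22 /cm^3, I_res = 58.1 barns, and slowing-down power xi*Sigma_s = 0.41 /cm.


p = exp(-N * I * 1e-24 / (xi*Sigma_s))
p = exp(-3.5548e+22 * 58.1 * 1e-24 / 0.41)
p = 0.0064905

0.0064905


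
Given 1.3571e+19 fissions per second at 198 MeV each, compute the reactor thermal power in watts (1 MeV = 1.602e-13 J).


P = fission_rate * E_MeV * 1.602e-13
P = 1.3571e+19 * 198 * 1.602e-13
P = 4.3047e+08 W

4.3047e+08


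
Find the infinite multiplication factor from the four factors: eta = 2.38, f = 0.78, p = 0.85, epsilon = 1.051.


k_inf = eta * f * p * epsilon
k_inf = 2.38 * 0.78 * 0.85 * 1.051
k_inf = 1.6584

1.6584


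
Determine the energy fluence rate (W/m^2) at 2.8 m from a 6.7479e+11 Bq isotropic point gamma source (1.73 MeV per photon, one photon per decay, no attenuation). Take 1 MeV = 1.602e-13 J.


psi = A * E * 1.602e-13 / (4*pi*r^2)
psi = 6.7479e+11 * 1.73 * 1.602e-13 / (4*pi*2.8^2)
psi = 0.0018982 W/m^2

0.0018982


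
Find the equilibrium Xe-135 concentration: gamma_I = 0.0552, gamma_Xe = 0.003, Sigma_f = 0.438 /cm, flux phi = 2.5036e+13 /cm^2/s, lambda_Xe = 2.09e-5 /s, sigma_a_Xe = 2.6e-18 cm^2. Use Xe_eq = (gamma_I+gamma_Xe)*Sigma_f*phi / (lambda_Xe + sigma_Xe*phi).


Xe_eq = (gamma_I + gamma_Xe) * Sigma_f * phi / (lambda_Xe + sigma_Xe * phi)
Numerator = (0.0552 + 0.003) * 0.438 * 2.5036e+13 = 6.382077e+11
Denominator = 2.09e-5 + 2.6e-18 * 2.5036e+13 = 8.599360e-05
Xe_eq = 6.382077e+11 / 8.599360e-05 = 7.4216e+15 /cm^3

7.4216e+15


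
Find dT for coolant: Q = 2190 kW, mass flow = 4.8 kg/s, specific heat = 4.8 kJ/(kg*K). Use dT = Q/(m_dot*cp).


dT = Q / (m_dot * cp)
dT = 2190 / (4.8 * 4.8)
dT = 95.052 C

95.052


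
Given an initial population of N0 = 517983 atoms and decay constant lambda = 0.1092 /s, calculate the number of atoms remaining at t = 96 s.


N = N0 * exp(-lambda * t)
N = 517983 * exp(-0.1092 * 96)
N = 14.505

14.505


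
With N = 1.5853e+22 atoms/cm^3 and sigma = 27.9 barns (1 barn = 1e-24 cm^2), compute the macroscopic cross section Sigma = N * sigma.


Sigma = N * sigma_barns * 1e-24
Sigma = 1.5853e+22 * 27.9 * 1e-24
Sigma = 0.44230 /cm

0.44230


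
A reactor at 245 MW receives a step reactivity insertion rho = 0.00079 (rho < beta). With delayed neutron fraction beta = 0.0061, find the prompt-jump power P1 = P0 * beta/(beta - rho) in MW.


P1/P0 = beta / (beta - rho)
P1/P0 = 0.0061 / (0.0061 - 0.00079) = 1.148776
P1 = 245 * 1.148776 = 281.45 MW

281.45


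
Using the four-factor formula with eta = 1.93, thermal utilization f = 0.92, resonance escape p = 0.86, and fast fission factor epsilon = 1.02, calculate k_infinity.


k_inf = eta * f * p * epsilon
k_inf = 1.93 * 0.92 * 0.86 * 1.02
k_inf = 1.5576

1.5576


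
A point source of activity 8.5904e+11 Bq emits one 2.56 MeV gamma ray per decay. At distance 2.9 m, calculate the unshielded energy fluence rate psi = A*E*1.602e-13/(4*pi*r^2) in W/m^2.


psi = A * E * 1.602e-13 / (4*pi*r^2)
psi = 8.5904e+11 * 2.56 * 1.602e-13 / (4*pi*2.9^2)
psi = 0.0033336 W/m^2

0.0033336


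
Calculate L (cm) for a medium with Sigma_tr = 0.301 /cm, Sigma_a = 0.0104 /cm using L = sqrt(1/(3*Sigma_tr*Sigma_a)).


D = 1 / (3 * Sigma_tr) = 1 / (3 * 0.301) = 1.107420 cm
L = sqrt(D / Sigma_a)
L = sqrt(1.107420 / 0.0104)
L = 10.319 cm

10.319


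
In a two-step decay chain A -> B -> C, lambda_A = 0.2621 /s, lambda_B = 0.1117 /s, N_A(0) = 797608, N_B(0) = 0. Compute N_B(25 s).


N_B(t) = lambda_A * N_A0 / (lambda_B - lambda_A) * [exp(-lambda_A*t) - exp(-lambda_B*t)]
exp(-0.2621*25) = 0.001426545; exp(-0.1117*25) = 0.06126785
N_B = 0.2621 * 797608 / (0.1117 - 0.2621) * (0.001426545 - 0.06126785)
N_B = 83178

83178


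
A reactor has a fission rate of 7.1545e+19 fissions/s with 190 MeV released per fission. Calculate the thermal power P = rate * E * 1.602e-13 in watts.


P = fission_rate * E_MeV * 1.602e-13
P = 7.1545e+19 * 190 * 1.602e-13
P = 2.1777e+09 W

2.1777e+09


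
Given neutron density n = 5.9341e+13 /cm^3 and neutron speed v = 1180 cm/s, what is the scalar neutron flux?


phi = n * v
phi = 5.9341e+13 * 1180
phi = 7.0022e+16 /cm^2/s

7.0022e+16


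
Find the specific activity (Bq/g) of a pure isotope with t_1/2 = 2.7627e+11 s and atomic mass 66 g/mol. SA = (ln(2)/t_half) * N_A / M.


lambda = ln(2) / t_half = ln(2) / 2.7627e+11 = 2.508948e-12 /s
SA = lambda * N_A / M
SA = 2.508948e-12 * 6.022e23 / 66
SA = 2.2892e+10 Bq/g

2.2892e+10


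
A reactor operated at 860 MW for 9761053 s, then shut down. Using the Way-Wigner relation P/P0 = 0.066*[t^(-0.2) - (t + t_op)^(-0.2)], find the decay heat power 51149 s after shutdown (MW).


P/P0 = 0.066 * [t^(-0.2) - (t + t_op)^(-0.2)]
P/P0 = 0.066 * [51149^(-0.2) - (51149 + 9761053)^(-0.2)]
P/P0 = 0.066 * [0.1143491 - 0.03996195] = 0.004909552
P = 860 * 0.004909552 = 4.2222 MW

4.2222


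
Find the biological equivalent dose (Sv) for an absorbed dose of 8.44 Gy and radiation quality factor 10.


H = D * Q
H = 8.44 * 10
H = 84.400 Sv

84.400


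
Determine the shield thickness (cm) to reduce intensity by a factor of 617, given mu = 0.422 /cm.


x = ln(factor) / mu
x = ln(617) / 0.422
x = 15.225 cm

15.225


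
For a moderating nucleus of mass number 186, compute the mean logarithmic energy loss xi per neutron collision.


xi = 1 + (A-1)^2/(2A) * ln((A-1)/(A+1))
xi = 1 + (186-1)^2/(2*186) * ln((186-1)/(186 +1))
xi = 0.010714

0.010714


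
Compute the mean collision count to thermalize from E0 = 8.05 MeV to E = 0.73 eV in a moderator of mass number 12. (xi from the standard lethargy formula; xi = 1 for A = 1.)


xi = 1 + (A-1)^2/(2A)*ln((A-1)/(A+1)) = 0.1577690 (for A = 12)
n = ln(E0/E) / xi
n = ln(8.05e6 / 0.73) / 0.1577690
n = ln(1.102740e+07) / 0.1577690 = 102.78

102.78


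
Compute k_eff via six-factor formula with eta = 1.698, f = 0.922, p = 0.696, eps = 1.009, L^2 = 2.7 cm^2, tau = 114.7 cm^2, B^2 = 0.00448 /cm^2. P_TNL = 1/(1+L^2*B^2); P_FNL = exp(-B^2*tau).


k_inf = eta*f*p*eps = 1.698*0.922*0.696*1.009 = 1.099434
P_TNL = 1/(1 + L^2*B^2) = 1/(1 + 2.7*0.00448) = 0.9880486
P_FNL = exp(-B^2*tau) = exp(-0.00448*114.7) = 0.5981845
k_eff = k_inf * P_TNL * P_FNL = 1.099434 * 0.9880486 * 0.5981845
k_eff = 0.64980

0.64980


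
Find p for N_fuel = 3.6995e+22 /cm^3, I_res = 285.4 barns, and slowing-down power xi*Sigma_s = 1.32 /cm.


p = exp(-N * I * 1e-24 / (xi*Sigma_s))
p = exp(-3.6995e+22 * 285.4 * 1e-24 / 1.32)
p = 3.3588e-04

3.3588e-04


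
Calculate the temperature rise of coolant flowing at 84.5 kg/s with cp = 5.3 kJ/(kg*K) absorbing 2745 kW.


dT = Q / (m_dot * cp)
dT = 2745 / (84.5 * 5.3)
dT = 6.1293 C

6.1293


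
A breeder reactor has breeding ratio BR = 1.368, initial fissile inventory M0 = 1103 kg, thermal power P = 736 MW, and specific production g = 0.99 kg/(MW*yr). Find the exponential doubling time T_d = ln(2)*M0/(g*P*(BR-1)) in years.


Breeding gain G = BR - 1 = 1.368 - 1 = 0.368
Fissile production rate = g * P * G = 0.99 * 736 * 0.368 = 268.13952 kg/yr
T_d = ln(2) * M0 / (g * P * G)
T_d = ln(2) * 1103 / 268.13952 = 2.8513 yr

2.8513


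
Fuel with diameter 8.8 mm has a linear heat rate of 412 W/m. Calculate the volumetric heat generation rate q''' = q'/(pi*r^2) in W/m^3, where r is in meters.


r = D / 2 / 1000 = 8.8 / 2 / 1000 = 0.0044 m
q''' = q' / (pi * r^2)
q''' = 412 / (pi * 0.0044^2)
q''' = 6.7740e+06 W/m^3

6.7740e+06


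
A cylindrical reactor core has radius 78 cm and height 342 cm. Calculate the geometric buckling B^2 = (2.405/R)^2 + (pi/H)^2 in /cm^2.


B^2 = (2.405/R)^2 + (pi/H)^2
B^2 = (2.405/78)^2 + (pi/342)^2
B^2 = 0.0010351 /cm^2

0.0010351


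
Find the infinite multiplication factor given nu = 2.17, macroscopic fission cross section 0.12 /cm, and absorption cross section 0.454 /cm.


k_inf = nu * Sigma_f / Sigma_a
k_inf = 2.17 * 0.12 / 0.454
k_inf = 0.57357

0.57357


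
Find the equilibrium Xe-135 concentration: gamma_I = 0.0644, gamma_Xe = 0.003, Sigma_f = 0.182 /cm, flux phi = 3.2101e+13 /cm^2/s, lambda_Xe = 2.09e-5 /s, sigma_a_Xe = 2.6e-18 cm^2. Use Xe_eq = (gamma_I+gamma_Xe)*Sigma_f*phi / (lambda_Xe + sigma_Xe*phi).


Xe_eq = (gamma_I + gamma_Xe) * Sigma_f * phi / (lambda_Xe + sigma_Xe * phi)
Numerator = (0.0644 + 0.003) * 0.182 * 3.2101e+13 = 3.937765e+11
Denominator = 2.09e-5 + 2.6e-18 * 3.2101e+13 = 1.043626e-04
Xe_eq = 3.937765e+11 / 1.043626e-04 = 3.7732e+15 /cm^3

3.7732e+15


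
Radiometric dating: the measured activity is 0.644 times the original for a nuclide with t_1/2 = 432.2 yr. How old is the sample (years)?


lambda = ln(2) / t_half = ln(2) / 432.2 = 0.001603765 /yr
t = -ln(A/A0) / lambda
t = -ln(0.644) / 0.001603765
t = 274.39 yr

274.39


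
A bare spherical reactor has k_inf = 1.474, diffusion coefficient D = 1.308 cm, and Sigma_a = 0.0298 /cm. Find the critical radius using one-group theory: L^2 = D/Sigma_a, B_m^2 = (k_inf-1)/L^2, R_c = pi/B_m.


L^2 = D / Sigma_a = 1.308 / 0.0298 = 43.89262 cm^2
B_m^2 = (k_inf - 1) / L^2 = (1.474 - 1) / 43.89262 = 0.01079908 /cm^2
For a bare sphere: B_g = pi/R, so R_c = pi / sqrt(B_m^2)
R_c = pi / sqrt(0.01079908) = 30.231 cm

30.231


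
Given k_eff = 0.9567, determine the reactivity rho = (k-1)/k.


rho = (k_eff - 1) / k_eff
rho = (0.9567 - 1) / 0.9567
rho = -0.045260

-0.045260


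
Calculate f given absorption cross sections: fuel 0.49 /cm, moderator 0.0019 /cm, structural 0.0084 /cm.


f = Sigma_a_fuel / (Sigma_a_fuel + Sigma_a_mod + Sigma_a_other)
f = 0.49 / (0.49 + 0.0019 + 0.0084)
f = 0.97941

0.97941


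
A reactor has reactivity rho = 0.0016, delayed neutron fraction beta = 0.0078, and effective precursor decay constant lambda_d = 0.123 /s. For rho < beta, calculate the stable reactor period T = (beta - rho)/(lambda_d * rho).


T = (beta - rho) / (lambda_d * rho)
T = (0.0078 - 0.0016) / (0.123 * 0.0016)
T = 31.504 s

31.504
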